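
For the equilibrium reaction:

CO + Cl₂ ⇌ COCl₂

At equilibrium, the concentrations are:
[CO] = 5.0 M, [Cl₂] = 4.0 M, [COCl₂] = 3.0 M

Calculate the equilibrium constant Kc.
K_c = 0.1500

Kc = ([COCl₂]) / ([CO] × [Cl₂])
   = ((3.0)) / ((5.0)·(4.0))
   = 3 / 20 = 0.1500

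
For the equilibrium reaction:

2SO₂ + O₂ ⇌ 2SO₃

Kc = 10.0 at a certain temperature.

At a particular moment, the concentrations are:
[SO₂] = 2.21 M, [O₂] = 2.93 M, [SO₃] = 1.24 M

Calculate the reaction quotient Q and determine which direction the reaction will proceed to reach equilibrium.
Q = 0.107, Q < K, reaction proceeds forward (toward products)

Q = ([SO₃]^2) / ([SO₂]^2 × [O₂])
  = ((1.24)^2) / ((2.21)^2·(2.93)) = 1.5376/14.31 = 0.1074
Since Q = 0.1074 < Kc = 10.0, the reaction proceeds forward (toward products) to reach equilibrium.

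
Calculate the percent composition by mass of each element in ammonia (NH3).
N: 82.27%, H: 17.76%

Molar mass of NH3 = 17.03 g/mol
% N = (1 × 14.01) / 17.03 × 100% = 14.01 / 17.03 × 100% = 82.27%
% H = (3 × 1.008) / 17.03 × 100% = 3.024 / 17.03 × 100% = 17.76%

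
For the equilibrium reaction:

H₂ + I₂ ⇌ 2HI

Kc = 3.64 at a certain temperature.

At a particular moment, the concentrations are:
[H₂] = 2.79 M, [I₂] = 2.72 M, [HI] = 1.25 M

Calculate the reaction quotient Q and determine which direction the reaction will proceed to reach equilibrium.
Q = 0.206, Q < K, reaction proceeds forward (toward products)

Q = ([HI]^2) / ([H₂] × [I₂])
  = ((1.25)^2) / ((2.79)·(2.72)) = 1.5625/7.5888 = 0.2059
Since Q = 0.2059 < Kc = 3.64, the reaction proceeds forward (toward products) to reach equilibrium.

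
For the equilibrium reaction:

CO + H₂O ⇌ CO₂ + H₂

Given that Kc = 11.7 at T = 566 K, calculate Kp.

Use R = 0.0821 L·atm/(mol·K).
K_p = 11.7000

Δn = (moles gaseous products) − (moles gaseous reactants) = 0
T = 566 K; RT = 0.0821 × 566 = 46.4686
Kp = Kc·(RT)^Δn = 11.7 × (46.4686)^0 = 11.7 × 1 = 11.7000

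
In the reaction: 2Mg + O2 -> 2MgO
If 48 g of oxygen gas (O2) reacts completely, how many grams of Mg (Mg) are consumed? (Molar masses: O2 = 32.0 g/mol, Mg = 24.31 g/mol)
Moles of O2 = 48 g ÷ 32.0 g/mol = 1.5 mol
Mole ratio: 2 mol Mg / 1 mol O2
Moles of Mg = 1.5 × (2/1) = 3 mol
Mass of Mg = 3 mol × 24.31 g/mol = 72.93 g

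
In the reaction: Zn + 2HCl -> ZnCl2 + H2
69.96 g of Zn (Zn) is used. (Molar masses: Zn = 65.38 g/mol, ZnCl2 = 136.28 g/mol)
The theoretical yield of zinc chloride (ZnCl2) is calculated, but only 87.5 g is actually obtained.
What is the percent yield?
Moles of Zn = 69.96 g ÷ 65.38 g/mol = 1.07005 mol
Mole ratio: 1 mol ZnCl2 / 1 mol Zn
Moles of ZnCl2 = 1.07005 × (1/1) = 1.07005 mol
Theoretical yield = 1.07005 mol × 136.28 g/mol = 145.83 g
Actual yield = 87.5 g
Percent yield = (87.5 / 145.83) × 100% = 60.0%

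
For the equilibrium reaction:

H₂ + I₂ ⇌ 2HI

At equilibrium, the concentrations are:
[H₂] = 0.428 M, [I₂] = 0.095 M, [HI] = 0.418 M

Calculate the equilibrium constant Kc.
K_c = 4.2972

Kc = ([HI]^2) / ([H₂] × [I₂])
   = ((0.418)^2) / ((0.428)·(0.095))
   = 0.17472 / 0.04066 = 4.2972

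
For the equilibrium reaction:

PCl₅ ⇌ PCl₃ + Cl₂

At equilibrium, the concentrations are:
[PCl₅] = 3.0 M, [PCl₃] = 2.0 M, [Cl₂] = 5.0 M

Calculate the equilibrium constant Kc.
K_c = 3.3333

Kc = ([PCl₃] × [Cl₂]) / ([PCl₅])
   = ((2.0)·(5.0)) / ((3.0))
   = 10 / 3 = 3.3333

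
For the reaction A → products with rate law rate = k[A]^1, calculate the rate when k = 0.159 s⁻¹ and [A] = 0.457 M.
0.07266 M/s

rate = k·[A]^1 = 0.159·(0.457)^1 = 0.159·0.457 = 0.07266 M/s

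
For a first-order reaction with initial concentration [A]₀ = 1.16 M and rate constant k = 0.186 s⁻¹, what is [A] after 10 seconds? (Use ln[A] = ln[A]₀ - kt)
0.1806 M

ln[A] = ln[A]₀ - k·t = ln(1.16) - (0.186)·(10) = 0.1484 - 1.8600 = -1.7116
[A] = e^(-1.7116) = 0.1806 M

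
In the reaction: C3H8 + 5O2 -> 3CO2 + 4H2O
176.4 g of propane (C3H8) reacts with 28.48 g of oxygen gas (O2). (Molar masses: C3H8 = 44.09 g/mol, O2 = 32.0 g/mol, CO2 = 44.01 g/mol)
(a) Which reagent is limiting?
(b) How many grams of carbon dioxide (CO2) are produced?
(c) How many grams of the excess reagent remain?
(a) O2, (b) 23.5 g, (c) 168.6 g

Moles of C3H8 = 176.4 g ÷ 44.09 g/mol = 4.00091 mol
Moles of O2 = 28.48 g ÷ 32.0 g/mol = 0.89 mol
Moles ÷ coefficient: C3H8: 4.00091/1 = 4.001, O2: 0.89/5 = 0.178
(a) O2 has the smaller value, so O2 is the limiting reagent.
(b) Moles of CO2 = 0.89 mol O2 × (3/5) = 0.534 mol; mass = 0.534 mol × 44.01 g/mol = 23.5 g
(c) C3H8 consumed = 0.89 × (1/5) = 0.178 mol; remaining = 4.00091 − 0.178 = 3.82291 mol; mass = 3.82291 mol × 44.09 g/mol = 168.6 g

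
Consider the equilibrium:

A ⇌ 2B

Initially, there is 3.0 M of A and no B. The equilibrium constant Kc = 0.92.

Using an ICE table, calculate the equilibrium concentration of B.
[B] = 1.447 M

ICE: [A] = 3.0 − x, [B] = 2x.
Kc = (2x)²/(3.0 − x) = 0.92 ⇒ 4x² + 0.92x − 2.76 = 0.
x = (−0.92 + √(0.92² + 4·4·2.76))/(2·4) = (−0.92 + √45.006)/8 = 0.72359.
[B] = 2x = 1.447 M.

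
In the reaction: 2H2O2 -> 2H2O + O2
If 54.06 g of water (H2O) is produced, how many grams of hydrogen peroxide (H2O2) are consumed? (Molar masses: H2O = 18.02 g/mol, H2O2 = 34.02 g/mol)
Moles of H2O = 54.06 g ÷ 18.02 g/mol = 3 mol
Mole ratio: 2 mol H2O2 / 2 mol H2O
Moles of H2O2 = 3 × (2/2) = 3 mol
Mass of H2O2 = 3 mol × 34.02 g/mol = 102.1 g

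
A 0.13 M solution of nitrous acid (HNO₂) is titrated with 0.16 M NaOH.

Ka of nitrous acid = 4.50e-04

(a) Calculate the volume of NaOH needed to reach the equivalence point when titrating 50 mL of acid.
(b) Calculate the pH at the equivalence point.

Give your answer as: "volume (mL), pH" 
V = 40.6 mL, pH = 8.10

(a) At equivalence: moles acid = moles base.
moles acid = 0.13 × 0.05 = 0.0065 mol; V_NaOH = 0.0065/0.16 = 0.04062 L = 40.6 mL.
(b) At equivalence, all acid → conjugate base A⁻ at [A⁻] = 0.0065/0.09062 = 0.07172 M.
Kb = Kw/Ka = 1.0e-14/4.50e-04 = 2.222e-11; [OH⁻] = √(Kb·[A⁻]) = 1.262e-06; pOH = 5.90; pH = 14 − pOH = 8.10.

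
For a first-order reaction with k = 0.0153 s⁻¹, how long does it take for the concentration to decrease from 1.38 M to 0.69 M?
45.30 s

From ln[A] = ln[A]₀ - k·t: t = ln([A]₀/[A])/k = ln(1.38/0.69)/0.0153 = ln(2.0000)/0.0153 = 0.6931/0.0153 = 45.30 s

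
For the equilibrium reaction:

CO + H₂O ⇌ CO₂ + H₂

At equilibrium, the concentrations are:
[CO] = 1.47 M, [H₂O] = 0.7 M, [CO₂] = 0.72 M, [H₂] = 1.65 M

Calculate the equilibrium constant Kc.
K_c = 1.1545

Kc = ([CO₂] × [H₂]) / ([CO] × [H₂O])
   = ((0.72)·(1.65)) / ((1.47)·(0.7))
   = 1.188 / 1.029 = 1.1545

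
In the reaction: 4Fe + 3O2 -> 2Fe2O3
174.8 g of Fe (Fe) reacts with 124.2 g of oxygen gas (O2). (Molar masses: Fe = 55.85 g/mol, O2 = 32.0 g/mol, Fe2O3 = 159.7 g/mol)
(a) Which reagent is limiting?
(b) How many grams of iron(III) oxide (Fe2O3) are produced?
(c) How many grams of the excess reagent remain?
(a) Fe, (b) 249.9 g, (c) 49.08 g

Moles of Fe = 174.8 g ÷ 55.85 g/mol = 3.12981 mol
Moles of O2 = 124.2 g ÷ 32.0 g/mol = 3.88125 mol
Moles ÷ coefficient: Fe: 3.12981/4 = 0.7825, O2: 3.88125/3 = 1.294
(a) Fe has the smaller value, so Fe is the limiting reagent.
(b) Moles of Fe2O3 = 3.12981 mol Fe × (2/4) = 1.56491 mol; mass = 1.56491 mol × 159.7 g/mol = 249.9 g
(c) O2 consumed = 3.12981 × (3/4) = 2.34736 mol; remaining = 3.88125 − 2.34736 = 1.53389 mol; mass = 1.53389 mol × 32.0 g/mol = 49.08 g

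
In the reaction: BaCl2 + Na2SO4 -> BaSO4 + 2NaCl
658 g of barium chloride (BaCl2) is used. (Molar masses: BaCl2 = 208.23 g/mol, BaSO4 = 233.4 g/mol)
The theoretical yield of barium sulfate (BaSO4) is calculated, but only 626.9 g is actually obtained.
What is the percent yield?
Moles of BaCl2 = 658 g ÷ 208.23 g/mol = 3.15997 mol
Mole ratio: 1 mol BaSO4 / 1 mol BaCl2
Moles of BaSO4 = 3.15997 × (1/1) = 3.15997 mol
Theoretical yield = 3.15997 mol × 233.4 g/mol = 737.54 g
Actual yield = 626.9 g
Percent yield = (626.9 / 737.54) × 100% = 85.0%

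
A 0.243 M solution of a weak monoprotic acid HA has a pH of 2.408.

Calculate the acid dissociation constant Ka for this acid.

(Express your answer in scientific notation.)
K_a = 6.39e-05

[H⁺] = 10^(−pH) = 10^(−2.408) = 3.908e-03 M. For HA ⇌ H⁺ + A⁻, Ka = x²/(C − x) = (3.908e-03)²/(0.243 − 3.908e-03) = 6.39e-05.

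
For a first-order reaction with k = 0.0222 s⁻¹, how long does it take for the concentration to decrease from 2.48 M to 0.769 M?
52.74 s

From ln[A] = ln[A]₀ - k·t: t = ln([A]₀/[A])/k = ln(2.48/0.769)/0.0222 = ln(3.2250)/0.0222 = 1.1709/0.0222 = 52.74 s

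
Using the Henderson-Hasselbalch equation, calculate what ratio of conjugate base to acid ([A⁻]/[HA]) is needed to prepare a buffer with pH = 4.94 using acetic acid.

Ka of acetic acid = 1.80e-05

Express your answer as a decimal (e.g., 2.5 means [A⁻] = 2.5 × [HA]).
[A⁻]/[HA] = 1.568

pKa = −log(1.80e-05) = 4.7447. pH = pKa + log([A⁻]/[HA]). 4.94 = 4.7447 + log(ratio). log(ratio) = 4.94 − 4.7447 = 0.1953. ratio = 10^(0.1953) = 1.568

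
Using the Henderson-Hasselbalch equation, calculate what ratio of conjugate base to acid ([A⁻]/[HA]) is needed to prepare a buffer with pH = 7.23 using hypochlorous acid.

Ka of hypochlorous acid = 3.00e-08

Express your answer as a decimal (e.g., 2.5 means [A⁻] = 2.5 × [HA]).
[A⁻]/[HA] = 0.509

pKa = −log(3.00e-08) = 7.5229. pH = pKa + log([A⁻]/[HA]). 7.23 = 7.5229 + log(ratio). log(ratio) = 7.23 − 7.5229 = -0.2929. ratio = 10^(-0.2929) = 0.509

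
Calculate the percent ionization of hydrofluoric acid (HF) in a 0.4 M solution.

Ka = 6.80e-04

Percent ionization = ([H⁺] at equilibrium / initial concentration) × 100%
Percent ionization = 4.04%

Let x = [H⁺]. Ka = x²/(C - x) ⇒ x² + (6.80e-04)x - (6.80e-04)(0.4) = 0. x = 1.6156e-02. Percent = (1.6156e-02/0.4) × 100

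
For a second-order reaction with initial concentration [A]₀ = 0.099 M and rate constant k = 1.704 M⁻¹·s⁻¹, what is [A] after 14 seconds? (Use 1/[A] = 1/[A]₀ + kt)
0.0294 M

1/[A] = 1/[A]₀ + k·t = 1/0.099 + (1.704)·(14) = 10.1010 + 23.8560 = 33.9570
[A] = 1/33.9570 = 0.0294 M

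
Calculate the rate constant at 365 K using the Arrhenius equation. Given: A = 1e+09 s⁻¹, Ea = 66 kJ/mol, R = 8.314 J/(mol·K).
3.59e-01 s⁻¹

k = A·exp(-Ea/(R·T)) = 1e+09·exp(-66000/(8.314·365)) = 1e+09·exp(-21.7491) = 1e+09·3.5850e-10 = 3.59e-01 s⁻¹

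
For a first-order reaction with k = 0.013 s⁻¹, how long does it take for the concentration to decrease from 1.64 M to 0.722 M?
63.11 s

From ln[A] = ln[A]₀ - k·t: t = ln([A]₀/[A])/k = ln(1.64/0.722)/0.013 = ln(2.2715)/0.013 = 0.8204/0.013 = 63.11 s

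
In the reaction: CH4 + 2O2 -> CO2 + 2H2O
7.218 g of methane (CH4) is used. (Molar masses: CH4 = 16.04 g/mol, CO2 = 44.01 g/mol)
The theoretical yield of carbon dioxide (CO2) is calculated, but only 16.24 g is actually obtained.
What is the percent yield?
Moles of CH4 = 7.218 g ÷ 16.04 g/mol = 0.45 mol
Mole ratio: 1 mol CO2 / 1 mol CH4
Moles of CO2 = 0.45 × (1/1) = 0.45 mol
Theoretical yield = 0.45 mol × 44.01 g/mol = 19.805 g
Actual yield = 16.24 g
Percent yield = (16.24 / 19.805) × 100% = 82.0%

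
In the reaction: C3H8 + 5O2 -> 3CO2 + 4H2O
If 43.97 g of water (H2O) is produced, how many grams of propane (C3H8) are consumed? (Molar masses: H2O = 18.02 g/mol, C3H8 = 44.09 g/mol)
Moles of H2O = 43.97 g ÷ 18.02 g/mol = 2.44007 mol
Mole ratio: 1 mol C3H8 / 4 mol H2O
Moles of C3H8 = 2.44007 × (1/4) = 0.610017 mol
Mass of C3H8 = 0.610017 mol × 44.09 g/mol = 26.9 g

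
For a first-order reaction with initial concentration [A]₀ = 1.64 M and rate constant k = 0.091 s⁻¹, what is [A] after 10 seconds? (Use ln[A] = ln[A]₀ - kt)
0.6601 M

ln[A] = ln[A]₀ - k·t = ln(1.64) - (0.091)·(10) = 0.4947 - 0.9100 = -0.4153
[A] = e^(-0.4153) = 0.6601 M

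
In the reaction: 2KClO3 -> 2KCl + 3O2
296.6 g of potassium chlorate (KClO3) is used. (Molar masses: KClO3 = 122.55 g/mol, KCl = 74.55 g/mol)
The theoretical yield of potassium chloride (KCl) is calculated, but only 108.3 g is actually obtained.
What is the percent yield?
Moles of KClO3 = 296.6 g ÷ 122.55 g/mol = 2.42024 mol
Mole ratio: 2 mol KCl / 2 mol KClO3
Moles of KCl = 2.42024 × (2/2) = 2.42024 mol
Theoretical yield = 2.42024 mol × 74.55 g/mol = 180.43 g
Actual yield = 108.3 g
Percent yield = (108.3 / 180.43) × 100% = 60.0%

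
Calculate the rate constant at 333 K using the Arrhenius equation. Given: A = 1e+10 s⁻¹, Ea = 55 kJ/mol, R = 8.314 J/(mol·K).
2.36e+01 s⁻¹

k = A·exp(-Ea/(R·T)) = 1e+10·exp(-55000/(8.314·333)) = 1e+10·exp(-19.8659) = 1e+10·2.3569e-09 = 2.36e+01 s⁻¹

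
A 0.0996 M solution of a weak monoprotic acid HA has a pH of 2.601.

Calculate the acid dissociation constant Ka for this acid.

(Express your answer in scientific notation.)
K_a = 6.47e-05

[H⁺] = 10^(−pH) = 10^(−2.601) = 2.506e-03 M. For HA ⇌ H⁺ + A⁻, Ka = x²/(C − x) = (2.506e-03)²/(0.0996 − 2.506e-03) = 6.47e-05.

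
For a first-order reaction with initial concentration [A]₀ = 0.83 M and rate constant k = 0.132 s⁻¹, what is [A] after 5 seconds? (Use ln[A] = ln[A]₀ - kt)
0.4290 M

ln[A] = ln[A]₀ - k·t = ln(0.83) - (0.132)·(5) = -0.1863 - 0.6600 = -0.8463
[A] = e^(-0.8463) = 0.4290 M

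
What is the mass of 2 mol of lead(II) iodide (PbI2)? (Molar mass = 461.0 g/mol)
Mass = 2 mol × 461.0 g/mol = 922 g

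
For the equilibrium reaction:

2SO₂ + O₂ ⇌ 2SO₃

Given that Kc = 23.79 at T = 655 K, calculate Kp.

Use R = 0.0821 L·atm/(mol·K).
K_p = 0.4424

Δn = (moles gaseous products) − (moles gaseous reactants) = -1
T = 655 K; RT = 0.0821 × 655 = 53.7755
Kp = Kc·(RT)^Δn = 23.79 × (53.7755)^-1 = 23.79 × 0.0185958 = 0.4424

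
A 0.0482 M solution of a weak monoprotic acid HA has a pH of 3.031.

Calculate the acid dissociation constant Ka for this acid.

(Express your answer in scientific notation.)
K_a = 1.83e-05

[H⁺] = 10^(−pH) = 10^(−3.031) = 9.311e-04 M. For HA ⇌ H⁺ + A⁻, Ka = x²/(C − x) = (9.311e-04)²/(0.0482 − 9.311e-04) = 1.83e-05.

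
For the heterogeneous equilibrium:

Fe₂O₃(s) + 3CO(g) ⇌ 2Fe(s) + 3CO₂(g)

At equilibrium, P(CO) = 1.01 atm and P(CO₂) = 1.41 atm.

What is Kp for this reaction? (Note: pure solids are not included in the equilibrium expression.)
K_p = 2.721

Solids (Fe₂O₃, Fe) are excluded.
Kp = P(CO₂)³/P(CO)³ = (1.41)³/(1.01)³ = 2.803/1.03 = 2.721.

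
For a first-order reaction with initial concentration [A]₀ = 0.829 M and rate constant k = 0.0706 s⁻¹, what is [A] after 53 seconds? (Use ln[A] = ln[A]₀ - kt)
0.0197 M

ln[A] = ln[A]₀ - k·t = ln(0.829) - (0.0706)·(53) = -0.1875 - 3.7418 = -3.9293
[A] = e^(-3.9293) = 0.0197 M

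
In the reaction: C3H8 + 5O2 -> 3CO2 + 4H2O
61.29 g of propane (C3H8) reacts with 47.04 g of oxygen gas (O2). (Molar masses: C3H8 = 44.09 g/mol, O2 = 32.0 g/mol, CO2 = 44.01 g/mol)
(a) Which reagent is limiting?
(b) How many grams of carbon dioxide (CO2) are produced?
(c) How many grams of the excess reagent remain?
(a) O2, (b) 38.82 g, (c) 48.33 g

Moles of C3H8 = 61.29 g ÷ 44.09 g/mol = 1.39011 mol
Moles of O2 = 47.04 g ÷ 32.0 g/mol = 1.47 mol
Moles ÷ coefficient: C3H8: 1.39011/1 = 1.39, O2: 1.47/5 = 0.294
(a) O2 has the smaller value, so O2 is the limiting reagent.
(b) Moles of CO2 = 1.47 mol O2 × (3/5) = 0.882 mol; mass = 0.882 mol × 44.01 g/mol = 38.82 g
(c) C3H8 consumed = 1.47 × (1/5) = 0.294 mol; remaining = 1.39011 − 0.294 = 1.09611 mol; mass = 1.09611 mol × 44.09 g/mol = 48.33 g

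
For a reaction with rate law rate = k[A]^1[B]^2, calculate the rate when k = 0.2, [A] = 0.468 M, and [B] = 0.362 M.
0.01227 M/s

rate = k·[A]^1·[B]^2 = 0.2·(0.468)^1·(0.362)^2 = 0.2·0.468·0.131044 = 0.01227 M/s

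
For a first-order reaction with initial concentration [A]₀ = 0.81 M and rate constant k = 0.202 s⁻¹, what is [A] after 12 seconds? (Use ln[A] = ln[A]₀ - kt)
0.0717 M

ln[A] = ln[A]₀ - k·t = ln(0.81) - (0.202)·(12) = -0.2107 - 2.4240 = -2.6347
[A] = e^(-2.6347) = 0.0717 M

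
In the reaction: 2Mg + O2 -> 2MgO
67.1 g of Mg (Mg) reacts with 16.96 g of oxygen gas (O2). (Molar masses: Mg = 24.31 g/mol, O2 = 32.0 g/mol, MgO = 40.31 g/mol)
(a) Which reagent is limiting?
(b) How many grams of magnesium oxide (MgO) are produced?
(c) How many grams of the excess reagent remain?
(a) O2, (b) 42.73 g, (c) 41.33 g

Moles of Mg = 67.1 g ÷ 24.31 g/mol = 2.76018 mol
Moles of O2 = 16.96 g ÷ 32.0 g/mol = 0.53 mol
Moles ÷ coefficient: Mg: 2.76018/2 = 1.38, O2: 0.53/1 = 0.53
(a) O2 has the smaller value, so O2 is the limiting reagent.
(b) Moles of MgO = 0.53 mol O2 × (2/1) = 1.06 mol; mass = 1.06 mol × 40.31 g/mol = 42.73 g
(c) Mg consumed = 0.53 × (2/1) = 1.06 mol; remaining = 2.76018 − 1.06 = 1.70018 mol; mass = 1.70018 mol × 24.31 g/mol = 41.33 g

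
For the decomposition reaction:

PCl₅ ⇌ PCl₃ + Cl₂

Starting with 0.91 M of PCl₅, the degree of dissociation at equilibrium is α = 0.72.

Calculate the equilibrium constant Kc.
K_c = 1.6848

x = α·[A]₀ = 0.72 × 0.91 = 0.6552 M dissociated.
At eq: [PCl₅] = 0.91 − 0.6552 = 0.2548 M; [PCl₃] = [Cl₂] = x = 0.6552 M.
Kc = [PCl₃][Cl₂]/[PCl₅] = (0.6552)²/0.2548 = 1.685.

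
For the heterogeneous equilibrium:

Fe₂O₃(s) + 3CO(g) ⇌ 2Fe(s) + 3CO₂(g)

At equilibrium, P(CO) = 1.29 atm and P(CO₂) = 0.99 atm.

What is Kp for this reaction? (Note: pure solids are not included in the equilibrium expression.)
K_p = 0.452

Solids (Fe₂O₃, Fe) are excluded.
Kp = P(CO₂)³/P(CO)³ = (0.99)³/(1.29)³ = 0.9703/2.147 = 0.452.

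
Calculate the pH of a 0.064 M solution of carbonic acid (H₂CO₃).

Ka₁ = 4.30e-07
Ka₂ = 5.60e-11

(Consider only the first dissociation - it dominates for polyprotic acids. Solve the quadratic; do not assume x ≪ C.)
pH = 3.78

x² + Ka₁·x − Ka₁·C = 0 with Ka₁ = 4.30e-07, C = 0.064.
x = (−Ka₁ + √(Ka₁² + 4·Ka₁·C))/2 = 1.6568e-04 M, so pH = 3.78.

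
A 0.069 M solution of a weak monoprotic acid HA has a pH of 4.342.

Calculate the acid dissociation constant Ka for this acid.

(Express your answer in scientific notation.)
K_a = 3.00e-08

[H⁺] = 10^(−pH) = 10^(−4.342) = 4.550e-05 M. For HA ⇌ H⁺ + A⁻, Ka = x²/(C − x) = (4.550e-05)²/(0.069 − 4.550e-05) = 3.00e-08.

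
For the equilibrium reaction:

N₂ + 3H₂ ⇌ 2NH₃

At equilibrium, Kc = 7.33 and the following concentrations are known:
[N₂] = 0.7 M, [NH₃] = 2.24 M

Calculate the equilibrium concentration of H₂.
[H₂] = 0.9926 M

Kc = ([NH₃]^2) / ([N₂] × [H₂]^3) = 7.33
[H₂]^3 = (product terms)/(Kc · other reactant terms) = 5.0176 / (7.33 · 0.7) = 0.9779
[H₂] = (0.9779)^(1/3) = 0.9926 M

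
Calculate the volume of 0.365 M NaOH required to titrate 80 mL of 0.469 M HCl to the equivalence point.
V_{base} = 102.8 mL

At equivalence: moles acid = moles base.
moles HCl = 0.469 M × 0.08 L = 0.03752 mol
V_NaOH = 0.03752 mol ÷ 0.365 M = 0.1028 L = 102.8 mL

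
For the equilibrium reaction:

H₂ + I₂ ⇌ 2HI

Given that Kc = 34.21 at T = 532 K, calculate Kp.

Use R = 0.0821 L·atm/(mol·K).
K_p = 34.2100

Δn = (moles gaseous products) − (moles gaseous reactants) = 0
T = 532 K; RT = 0.0821 × 532 = 43.6772
Kp = Kc·(RT)^Δn = 34.21 × (43.6772)^0 = 34.21 × 1 = 34.2100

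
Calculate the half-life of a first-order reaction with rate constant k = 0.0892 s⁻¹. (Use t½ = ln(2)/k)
7.77 s

t½ = ln(2)/k = 0.6931/0.0892 = 7.77 s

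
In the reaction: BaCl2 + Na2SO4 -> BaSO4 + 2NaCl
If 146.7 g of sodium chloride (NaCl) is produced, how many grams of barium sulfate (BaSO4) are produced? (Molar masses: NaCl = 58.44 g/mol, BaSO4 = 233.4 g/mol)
Moles of NaCl = 146.7 g ÷ 58.44 g/mol = 2.51027 mol
Mole ratio: 1 mol BaSO4 / 2 mol NaCl
Moles of BaSO4 = 2.51027 × (1/2) = 1.25513 mol
Mass of BaSO4 = 1.25513 mol × 233.4 g/mol = 292.9 g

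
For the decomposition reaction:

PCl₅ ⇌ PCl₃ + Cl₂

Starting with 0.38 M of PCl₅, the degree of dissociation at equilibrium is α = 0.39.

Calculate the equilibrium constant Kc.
K_c = 0.0948

x = α·[A]₀ = 0.39 × 0.38 = 0.1482 M dissociated.
At eq: [PCl₅] = 0.38 − 0.1482 = 0.2318 M; [PCl₃] = [Cl₂] = x = 0.1482 M.
Kc = [PCl₃][Cl₂]/[PCl₅] = (0.1482)²/0.2318 = 0.09475.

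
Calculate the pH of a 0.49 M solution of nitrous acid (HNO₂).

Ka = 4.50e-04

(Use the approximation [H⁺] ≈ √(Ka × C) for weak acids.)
pH = 1.83

[H⁺] = √(Ka × C) = √(4.50e-04 × 0.49) = 1.4849e-02. pH = -log(1.4849e-02)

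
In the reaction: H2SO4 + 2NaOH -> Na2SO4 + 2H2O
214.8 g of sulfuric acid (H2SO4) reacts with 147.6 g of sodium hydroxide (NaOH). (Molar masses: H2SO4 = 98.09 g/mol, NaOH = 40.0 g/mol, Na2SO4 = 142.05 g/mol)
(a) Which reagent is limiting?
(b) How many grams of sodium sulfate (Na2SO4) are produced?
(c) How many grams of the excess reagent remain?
(a) NaOH, (b) 262.1 g, (c) 33.82 g

Moles of H2SO4 = 214.8 g ÷ 98.09 g/mol = 2.18983 mol
Moles of NaOH = 147.6 g ÷ 40.0 g/mol = 3.69 mol
Moles ÷ coefficient: H2SO4: 2.18983/1 = 2.19, NaOH: 3.69/2 = 1.845
(a) NaOH has the smaller value, so NaOH is the limiting reagent.
(b) Moles of Na2SO4 = 3.69 mol NaOH × (1/2) = 1.845 mol; mass = 1.845 mol × 142.05 g/mol = 262.1 g
(c) H2SO4 consumed = 3.69 × (1/2) = 1.845 mol; remaining = 2.18983 − 1.845 = 0.344826 mol; mass = 0.344826 mol × 98.09 g/mol = 33.82 g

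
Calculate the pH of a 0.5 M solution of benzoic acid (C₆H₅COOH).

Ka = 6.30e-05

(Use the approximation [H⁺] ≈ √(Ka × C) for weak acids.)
pH = 2.25

[H⁺] = √(Ka × C) = √(6.30e-05 × 0.5) = 5.6125e-03. pH = -log(5.6125e-03)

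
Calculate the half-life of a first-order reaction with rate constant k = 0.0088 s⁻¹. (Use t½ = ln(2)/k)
78.77 s

t½ = ln(2)/k = 0.6931/0.0088 = 78.77 s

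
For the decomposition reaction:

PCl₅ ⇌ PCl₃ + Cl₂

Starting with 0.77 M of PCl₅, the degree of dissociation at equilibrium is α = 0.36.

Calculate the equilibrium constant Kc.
K_c = 0.1559

x = α·[A]₀ = 0.36 × 0.77 = 0.2772 M dissociated.
At eq: [PCl₅] = 0.77 − 0.2772 = 0.4928 M; [PCl₃] = [Cl₂] = x = 0.2772 M.
Kc = [PCl₃][Cl₂]/[PCl₅] = (0.2772)²/0.4928 = 0.1559.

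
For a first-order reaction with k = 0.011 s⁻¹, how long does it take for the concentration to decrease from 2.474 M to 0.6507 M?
121.41 s

From ln[A] = ln[A]₀ - k·t: t = ln([A]₀/[A])/k = ln(2.474/0.6507)/0.011 = ln(3.8021)/0.011 = 1.3355/0.011 = 121.41 s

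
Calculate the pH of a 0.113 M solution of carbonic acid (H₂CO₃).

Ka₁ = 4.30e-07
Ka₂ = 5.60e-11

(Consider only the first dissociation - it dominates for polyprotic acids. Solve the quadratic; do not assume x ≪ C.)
pH = 3.66

x² + Ka₁·x − Ka₁·C = 0 with Ka₁ = 4.30e-07, C = 0.113.
x = (−Ka₁ + √(Ka₁² + 4·Ka₁·C))/2 = 2.2022e-04 M, so pH = 3.66.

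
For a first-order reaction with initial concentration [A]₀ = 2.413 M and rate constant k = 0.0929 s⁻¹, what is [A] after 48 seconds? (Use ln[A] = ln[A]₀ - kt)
0.0279 M

ln[A] = ln[A]₀ - k·t = ln(2.413) - (0.0929)·(48) = 0.8809 - 4.4592 = -3.5783
[A] = e^(-3.5783) = 0.0279 M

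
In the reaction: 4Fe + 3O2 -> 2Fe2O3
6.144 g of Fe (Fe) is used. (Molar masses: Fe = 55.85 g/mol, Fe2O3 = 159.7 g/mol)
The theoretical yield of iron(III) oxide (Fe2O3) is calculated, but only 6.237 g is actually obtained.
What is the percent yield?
Moles of Fe = 6.144 g ÷ 55.85 g/mol = 0.110009 mol
Mole ratio: 2 mol Fe2O3 / 4 mol Fe
Moles of Fe2O3 = 0.110009 × (2/4) = 0.0550045 mol
Theoretical yield = 0.0550045 mol × 159.7 g/mol = 8.7842 g
Actual yield = 6.237 g
Percent yield = (6.237 / 8.7842) × 100% = 71.0%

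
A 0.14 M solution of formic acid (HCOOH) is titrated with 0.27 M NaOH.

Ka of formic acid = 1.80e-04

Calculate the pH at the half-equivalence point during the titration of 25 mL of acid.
pH = pKa = 3.74

At the half-equivalence point, [HA] = [A⁻], so by Henderson–Hasselbalch pH = pKa + log(1) = pKa.
pKa = −log(1.80e-04) = 3.74.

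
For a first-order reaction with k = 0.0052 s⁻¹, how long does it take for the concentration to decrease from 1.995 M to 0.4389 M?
291.18 s

From ln[A] = ln[A]₀ - k·t: t = ln([A]₀/[A])/k = ln(1.995/0.4389)/0.0052 = ln(4.5455)/0.0052 = 1.5141/0.0052 = 291.18 s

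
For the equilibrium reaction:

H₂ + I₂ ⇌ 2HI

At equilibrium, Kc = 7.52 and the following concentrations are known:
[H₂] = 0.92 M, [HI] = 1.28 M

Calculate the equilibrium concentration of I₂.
[I₂] = 0.2368 M

Kc = ([HI]^2) / ([H₂] × [I₂]) = 7.52
[I₂]^1 = (product terms)/(Kc · other reactant terms) = 1.6384 / (7.52 · 0.92) = 0.23682
[I₂] = 0.2368 M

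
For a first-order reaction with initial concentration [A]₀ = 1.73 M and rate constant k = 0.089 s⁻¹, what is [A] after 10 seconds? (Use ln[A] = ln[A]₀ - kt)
0.7104 M

ln[A] = ln[A]₀ - k·t = ln(1.73) - (0.089)·(10) = 0.5481 - 0.8900 = -0.3419
[A] = e^(-0.3419) = 0.7104 M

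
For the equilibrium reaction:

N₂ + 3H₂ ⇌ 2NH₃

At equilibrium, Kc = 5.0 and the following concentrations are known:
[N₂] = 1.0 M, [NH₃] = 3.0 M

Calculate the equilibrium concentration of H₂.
[H₂] = 1.2164 M

Kc = ([NH₃]^2) / ([N₂] × [H₂]^3) = 5.0
[H₂]^3 = (product terms)/(Kc · other reactant terms) = 9 / (5.0 · 1) = 1.8
[H₂] = (1.8)^(1/3) = 1.2164 M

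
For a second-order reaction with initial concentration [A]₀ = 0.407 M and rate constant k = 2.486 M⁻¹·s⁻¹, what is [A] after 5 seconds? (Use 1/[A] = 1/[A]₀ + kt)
0.0672 M

1/[A] = 1/[A]₀ + k·t = 1/0.407 + (2.486)·(5) = 2.4570 + 12.4300 = 14.8870
[A] = 1/14.8870 = 0.0672 M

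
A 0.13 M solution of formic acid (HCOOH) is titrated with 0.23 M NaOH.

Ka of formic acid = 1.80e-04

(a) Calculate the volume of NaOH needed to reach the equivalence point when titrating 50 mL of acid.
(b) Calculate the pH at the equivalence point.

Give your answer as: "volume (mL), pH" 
V = 28.3 mL, pH = 8.33

(a) At equivalence: moles acid = moles base.
moles acid = 0.13 × 0.05 = 0.0065 mol; V_NaOH = 0.0065/0.23 = 0.02826 L = 28.3 mL.
(b) At equivalence, all acid → conjugate base A⁻ at [A⁻] = 0.0065/0.07826 = 0.08306 M.
Kb = Kw/Ka = 1.0e-14/1.80e-04 = 5.556e-11; [OH⁻] = √(Kb·[A⁻]) = 2.148e-06; pOH = 5.67; pH = 14 − pOH = 8.33.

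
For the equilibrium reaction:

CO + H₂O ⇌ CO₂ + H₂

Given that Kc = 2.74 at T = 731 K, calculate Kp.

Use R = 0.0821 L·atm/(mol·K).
K_p = 2.7400

Δn = (moles gaseous products) − (moles gaseous reactants) = 0
T = 731 K; RT = 0.0821 × 731 = 60.0151
Kp = Kc·(RT)^Δn = 2.74 × (60.0151)^0 = 2.74 × 1 = 2.7400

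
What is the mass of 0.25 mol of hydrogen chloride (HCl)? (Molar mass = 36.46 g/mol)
Mass = 0.25 mol × 36.46 g/mol = 9.115 g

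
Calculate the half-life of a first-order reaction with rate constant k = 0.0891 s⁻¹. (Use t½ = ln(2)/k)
7.78 s

t½ = ln(2)/k = 0.6931/0.0891 = 7.78 s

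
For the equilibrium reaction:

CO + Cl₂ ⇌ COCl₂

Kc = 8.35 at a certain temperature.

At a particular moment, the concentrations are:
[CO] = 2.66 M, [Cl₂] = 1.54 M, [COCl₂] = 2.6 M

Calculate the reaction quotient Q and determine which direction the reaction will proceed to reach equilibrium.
Q = 0.635, Q < K, reaction proceeds forward (toward products)

Q = ([COCl₂]) / ([CO] × [Cl₂])
  = ((2.6)) / ((2.66)·(1.54)) = 2.6/4.0964 = 0.6347
Since Q = 0.6347 < Kc = 8.35, the reaction proceeds forward (toward products) to reach equilibrium.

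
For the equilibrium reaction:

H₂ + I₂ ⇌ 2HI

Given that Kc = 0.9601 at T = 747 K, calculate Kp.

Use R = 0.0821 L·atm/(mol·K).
K_p = 0.9601

Δn = (moles gaseous products) − (moles gaseous reactants) = 0
T = 747 K; RT = 0.0821 × 747 = 61.3287
Kp = Kc·(RT)^Δn = 0.9601 × (61.3287)^0 = 0.9601 × 1 = 0.9601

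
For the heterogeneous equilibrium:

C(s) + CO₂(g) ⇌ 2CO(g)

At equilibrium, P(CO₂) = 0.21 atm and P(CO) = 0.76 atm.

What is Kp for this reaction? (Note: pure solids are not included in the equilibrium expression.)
K_p = 2.750

Solid C is excluded.
Kp = P(CO)²/P(CO₂) = (0.76)²/0.21 = 0.5776/0.21 = 2.750.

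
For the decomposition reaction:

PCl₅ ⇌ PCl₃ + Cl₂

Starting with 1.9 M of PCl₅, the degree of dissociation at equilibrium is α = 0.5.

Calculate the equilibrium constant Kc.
K_c = 0.9500

x = α·[A]₀ = 0.5 × 1.9 = 0.95 M dissociated.
At eq: [PCl₅] = 1.9 − 0.95 = 0.95 M; [PCl₃] = [Cl₂] = x = 0.95 M.
Kc = [PCl₃][Cl₂]/[PCl₅] = (0.95)²/0.95 = 0.95.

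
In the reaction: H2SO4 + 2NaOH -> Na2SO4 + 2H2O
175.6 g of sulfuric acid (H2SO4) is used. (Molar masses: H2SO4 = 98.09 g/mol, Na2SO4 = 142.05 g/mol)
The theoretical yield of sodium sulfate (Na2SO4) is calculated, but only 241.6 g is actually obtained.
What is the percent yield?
Moles of H2SO4 = 175.6 g ÷ 98.09 g/mol = 1.79019 mol
Mole ratio: 1 mol Na2SO4 / 1 mol H2SO4
Moles of Na2SO4 = 1.79019 × (1/1) = 1.79019 mol
Theoretical yield = 1.79019 mol × 142.05 g/mol = 254.3 g
Actual yield = 241.6 g
Percent yield = (241.6 / 254.3) × 100% = 95.0%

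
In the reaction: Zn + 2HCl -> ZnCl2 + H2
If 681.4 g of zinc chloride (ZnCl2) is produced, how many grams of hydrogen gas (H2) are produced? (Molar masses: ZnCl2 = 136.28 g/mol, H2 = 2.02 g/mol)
Moles of ZnCl2 = 681.4 g ÷ 136.28 g/mol = 5 mol
Mole ratio: 1 mol H2 / 1 mol ZnCl2
Moles of H2 = 5 × (1/1) = 5 mol
Mass of H2 = 5 mol × 2.02 g/mol = 10.1 g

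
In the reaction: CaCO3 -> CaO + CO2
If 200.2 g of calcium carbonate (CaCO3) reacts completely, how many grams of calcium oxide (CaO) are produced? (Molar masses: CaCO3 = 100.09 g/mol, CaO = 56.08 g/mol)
Moles of CaCO3 = 200.2 g ÷ 100.09 g/mol = 2.0002 mol
Mole ratio: 1 mol CaO / 1 mol CaCO3
Moles of CaO = 2.0002 × (1/1) = 2.0002 mol
Mass of CaO = 2.0002 mol × 56.08 g/mol = 112.2 g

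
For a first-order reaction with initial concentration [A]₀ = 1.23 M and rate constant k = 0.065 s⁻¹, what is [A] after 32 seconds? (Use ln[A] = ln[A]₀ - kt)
0.1537 M

ln[A] = ln[A]₀ - k·t = ln(1.23) - (0.065)·(32) = 0.2070 - 2.0800 = -1.8730
[A] = e^(-1.8730) = 0.1537 M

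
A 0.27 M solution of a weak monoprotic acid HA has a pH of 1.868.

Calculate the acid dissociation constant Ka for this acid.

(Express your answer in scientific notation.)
K_a = 7.16e-04

[H⁺] = 10^(−pH) = 10^(−1.868) = 1.355e-02 M. For HA ⇌ H⁺ + A⁻, Ka = x²/(C − x) = (1.355e-02)²/(0.27 − 1.355e-02) = 7.16e-04.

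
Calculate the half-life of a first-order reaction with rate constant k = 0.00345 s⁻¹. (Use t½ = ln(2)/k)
200.91 s

t½ = ln(2)/k = 0.6931/0.00345 = 200.91 s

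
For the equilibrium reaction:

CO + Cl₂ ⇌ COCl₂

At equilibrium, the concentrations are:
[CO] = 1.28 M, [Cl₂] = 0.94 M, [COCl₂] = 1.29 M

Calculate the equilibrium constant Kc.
K_c = 1.0721

Kc = ([COCl₂]) / ([CO] × [Cl₂])
   = ((1.29)) / ((1.28)·(0.94))
   = 1.29 / 1.2032 = 1.0721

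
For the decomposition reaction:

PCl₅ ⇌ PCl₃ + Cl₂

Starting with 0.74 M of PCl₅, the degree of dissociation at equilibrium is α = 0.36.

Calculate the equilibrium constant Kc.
K_c = 0.1498

x = α·[A]₀ = 0.36 × 0.74 = 0.2664 M dissociated.
At eq: [PCl₅] = 0.74 − 0.2664 = 0.4736 M; [PCl₃] = [Cl₂] = x = 0.2664 M.
Kc = [PCl₃][Cl₂]/[PCl₅] = (0.2664)²/0.4736 = 0.1498.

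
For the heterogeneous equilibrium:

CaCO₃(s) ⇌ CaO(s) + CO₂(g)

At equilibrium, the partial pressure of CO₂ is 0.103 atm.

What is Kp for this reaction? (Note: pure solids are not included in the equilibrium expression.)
K_p = 0.103

Solids (CaCO₃, CaO) have activity 1 and are excluded.
Kp = P(CO₂) = 0.103.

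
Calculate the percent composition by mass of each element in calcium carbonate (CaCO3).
Ca: 40.04%, C: 12.00%, O: 47.96%

Molar mass of CaCO3 = 100.09 g/mol
% Ca = (1 × 40.08) / 100.09 × 100% = 40.08 / 100.09 × 100% = 40.04%
% C = (1 × 12.01) / 100.09 × 100% = 12.01 / 100.09 × 100% = 12.00%
% O = (3 × 16.0) / 100.09 × 100% = 48 / 100.09 × 100% = 47.96%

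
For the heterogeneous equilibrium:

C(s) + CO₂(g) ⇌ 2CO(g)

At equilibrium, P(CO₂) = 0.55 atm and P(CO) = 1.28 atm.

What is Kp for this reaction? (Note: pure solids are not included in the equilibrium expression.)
K_p = 2.979

Solid C is excluded.
Kp = P(CO)²/P(CO₂) = (1.28)²/0.55 = 1.638/0.55 = 2.979.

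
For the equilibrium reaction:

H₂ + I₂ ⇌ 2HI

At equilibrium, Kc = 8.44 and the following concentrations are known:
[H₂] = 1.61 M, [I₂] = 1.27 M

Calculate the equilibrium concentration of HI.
[HI] = 4.1542 M

Kc = ([HI]^2) / ([H₂] × [I₂]) = 8.44
[HI]^2 = Kc · (reactant terms)/(other product terms) = 8.44 · 2.0447 / 1 = 17.257
[HI] = (17.257)^(1/2) = 4.1542 M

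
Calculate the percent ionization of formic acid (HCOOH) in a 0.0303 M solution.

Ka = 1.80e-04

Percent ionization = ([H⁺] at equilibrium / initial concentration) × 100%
Percent ionization = 7.42%

Let x = [H⁺]. Ka = x²/(C - x) ⇒ x² + (1.80e-04)x - (1.80e-04)(0.0303) = 0. x = 2.2471e-03. Percent = (2.2471e-03/0.0303) × 100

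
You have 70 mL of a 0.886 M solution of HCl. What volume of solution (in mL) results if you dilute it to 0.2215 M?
Using M₁V₁ = M₂V₂:
0.886 × 70 = 0.2215 × V₂
V₂ = (0.886 × 70) / 0.2215 = 280 mL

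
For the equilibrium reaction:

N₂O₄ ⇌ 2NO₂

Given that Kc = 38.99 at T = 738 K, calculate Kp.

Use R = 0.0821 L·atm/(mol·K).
K_p = 2.36e+03

Δn = (moles gaseous products) − (moles gaseous reactants) = 1
T = 738 K; RT = 0.0821 × 738 = 60.5898
Kp = Kc·(RT)^Δn = 38.99 × (60.5898)^1 = 38.99 × 60.5898 = 2.36e+03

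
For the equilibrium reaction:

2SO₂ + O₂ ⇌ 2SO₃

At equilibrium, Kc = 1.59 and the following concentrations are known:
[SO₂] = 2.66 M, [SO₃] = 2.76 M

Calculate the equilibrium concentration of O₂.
[O₂] = 0.6771 M

Kc = ([SO₃]^2) / ([SO₂]^2 × [O₂]) = 1.59
[O₂]^1 = (product terms)/(Kc · other reactant terms) = 7.6176 / (1.59 · 7.0756) = 0.67711
[O₂] = 0.6771 M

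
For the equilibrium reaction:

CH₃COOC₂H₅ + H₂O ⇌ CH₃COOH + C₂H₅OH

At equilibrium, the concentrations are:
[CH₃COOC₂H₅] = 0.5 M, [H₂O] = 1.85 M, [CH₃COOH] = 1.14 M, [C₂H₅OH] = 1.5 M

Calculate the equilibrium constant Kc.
K_c = 1.8486

Kc = ([CH₃COOH] × [C₂H₅OH]) / ([CH₃COOC₂H₅] × [H₂O])
   = ((1.14)·(1.5)) / ((0.5)·(1.85))
   = 1.71 / 0.925 = 1.8486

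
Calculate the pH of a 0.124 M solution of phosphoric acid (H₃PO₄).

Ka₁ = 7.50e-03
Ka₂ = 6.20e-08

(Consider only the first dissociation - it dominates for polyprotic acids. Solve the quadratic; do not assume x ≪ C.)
pH = 1.57

x² + Ka₁·x − Ka₁·C = 0 with Ka₁ = 7.50e-03, C = 0.124.
x = (−Ka₁ + √(Ka₁² + 4·Ka₁·C))/2 = 2.6976e-02 M, so pH = 1.57.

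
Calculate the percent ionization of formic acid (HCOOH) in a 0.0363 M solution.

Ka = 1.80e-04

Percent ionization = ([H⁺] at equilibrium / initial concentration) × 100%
Percent ionization = 6.8%

Let x = [H⁺]. Ka = x²/(C - x) ⇒ x² + (1.80e-04)x - (1.80e-04)(0.0363) = 0. x = 2.4678e-03. Percent = (2.4678e-03/0.0363) × 100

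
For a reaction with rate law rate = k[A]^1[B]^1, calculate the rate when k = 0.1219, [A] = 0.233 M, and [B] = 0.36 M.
0.01022 M/s

rate = k·[A]^1·[B]^1 = 0.1219·(0.233)^1·(0.36)^1 = 0.1219·0.233·0.36 = 0.01022 M/s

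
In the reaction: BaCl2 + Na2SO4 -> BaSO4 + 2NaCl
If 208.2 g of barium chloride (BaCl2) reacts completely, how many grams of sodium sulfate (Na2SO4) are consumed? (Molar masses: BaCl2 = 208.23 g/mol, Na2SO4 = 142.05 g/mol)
Moles of BaCl2 = 208.2 g ÷ 208.23 g/mol = 0.999856 mol
Mole ratio: 1 mol Na2SO4 / 1 mol BaCl2
Moles of Na2SO4 = 0.999856 × (1/1) = 0.999856 mol
Mass of Na2SO4 = 0.999856 mol × 142.05 g/mol = 142 g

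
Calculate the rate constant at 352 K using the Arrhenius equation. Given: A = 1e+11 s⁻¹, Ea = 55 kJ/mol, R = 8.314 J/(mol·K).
6.89e+02 s⁻¹

k = A·exp(-Ea/(R·T)) = 1e+11·exp(-55000/(8.314·352)) = 1e+11·exp(-18.7936) = 1e+11·6.8872e-09 = 6.89e+02 s⁻¹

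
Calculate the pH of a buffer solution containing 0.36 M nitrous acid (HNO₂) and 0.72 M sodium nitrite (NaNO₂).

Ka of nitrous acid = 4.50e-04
pH = 3.65

pKa = -log(4.50e-04) = 3.35. pH = pKa + log([A⁻]/[HA]) = 3.35 + log(0.72/0.36)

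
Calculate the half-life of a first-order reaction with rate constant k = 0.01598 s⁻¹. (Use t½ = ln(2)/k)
43.38 s

t½ = ln(2)/k = 0.6931/0.01598 = 43.38 s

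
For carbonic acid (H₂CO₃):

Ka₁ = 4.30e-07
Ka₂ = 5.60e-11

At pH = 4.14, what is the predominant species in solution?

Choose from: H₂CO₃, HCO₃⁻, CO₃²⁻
H₂CO₃

pKa1 = 6.37, pKa2 = 10.25. Each pKa is the crossover between adjacent species; pH = 4.14 lies in the region where H₂CO₃ predominates.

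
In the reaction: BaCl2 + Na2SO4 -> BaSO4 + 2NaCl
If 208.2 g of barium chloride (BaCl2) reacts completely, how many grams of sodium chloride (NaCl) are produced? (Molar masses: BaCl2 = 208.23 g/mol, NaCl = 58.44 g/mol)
Moles of BaCl2 = 208.2 g ÷ 208.23 g/mol = 0.999856 mol
Mole ratio: 2 mol NaCl / 1 mol BaCl2
Moles of NaCl = 0.999856 × (2/1) = 1.99971 mol
Mass of NaCl = 1.99971 mol × 58.44 g/mol = 116.9 g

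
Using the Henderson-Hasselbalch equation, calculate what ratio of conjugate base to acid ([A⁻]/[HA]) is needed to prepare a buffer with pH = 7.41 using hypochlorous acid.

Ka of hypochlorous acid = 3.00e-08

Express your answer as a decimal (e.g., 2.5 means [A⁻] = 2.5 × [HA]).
[A⁻]/[HA] = 0.771

pKa = −log(3.00e-08) = 7.5229. pH = pKa + log([A⁻]/[HA]). 7.41 = 7.5229 + log(ratio). log(ratio) = 7.41 − 7.5229 = -0.1129. ratio = 10^(-0.1129) = 0.771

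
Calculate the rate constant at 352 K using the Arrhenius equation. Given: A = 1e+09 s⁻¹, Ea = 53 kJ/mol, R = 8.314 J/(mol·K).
1.36e+01 s⁻¹

k = A·exp(-Ea/(R·T)) = 1e+09·exp(-53000/(8.314·352)) = 1e+09·exp(-18.1102) = 1e+09·1.3641e-08 = 1.36e+01 s⁻¹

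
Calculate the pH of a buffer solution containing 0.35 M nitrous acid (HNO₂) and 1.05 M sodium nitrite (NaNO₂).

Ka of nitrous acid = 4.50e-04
pH = 3.82

pKa = -log(4.50e-04) = 3.35. pH = pKa + log([A⁻]/[HA]) = 3.35 + log(1.05/0.35)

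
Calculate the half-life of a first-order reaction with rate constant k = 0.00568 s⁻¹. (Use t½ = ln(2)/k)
122.03 s

t½ = ln(2)/k = 0.6931/0.00568 = 122.03 s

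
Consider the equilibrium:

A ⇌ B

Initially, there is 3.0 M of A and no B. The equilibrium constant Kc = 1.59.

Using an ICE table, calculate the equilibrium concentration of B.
[B] = 1.842 M

ICE: [A] = 3.0 − x, [B] = x.
Kc = x/(3.0 − x) = 1.59 ⇒ x = 1.59·3.0/(1 + 1.59) = 4.77/2.59 = 1.842.
[B] = x = 1.842 M.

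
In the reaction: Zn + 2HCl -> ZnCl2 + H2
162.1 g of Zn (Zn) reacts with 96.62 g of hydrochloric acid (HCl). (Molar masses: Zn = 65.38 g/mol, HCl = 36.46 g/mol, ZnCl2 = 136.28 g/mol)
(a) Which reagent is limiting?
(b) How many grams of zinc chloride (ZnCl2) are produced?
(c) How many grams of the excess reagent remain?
(a) HCl, (b) 180.6 g, (c) 75.47 g

Moles of Zn = 162.1 g ÷ 65.38 g/mol = 2.47935 mol
Moles of HCl = 96.62 g ÷ 36.46 g/mol = 2.65003 mol
Moles ÷ coefficient: Zn: 2.47935/1 = 2.479, HCl: 2.65003/2 = 1.325
(a) HCl has the smaller value, so HCl is the limiting reagent.
(b) Moles of ZnCl2 = 2.65003 mol HCl × (1/2) = 1.32501 mol; mass = 1.32501 mol × 136.28 g/mol = 180.6 g
(c) Zn consumed = 2.65003 × (1/2) = 1.32501 mol; remaining = 2.47935 − 1.32501 = 1.15434 mol; mass = 1.15434 mol × 65.38 g/mol = 75.47 g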